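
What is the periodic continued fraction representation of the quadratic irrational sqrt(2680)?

Write x_i = (sqrt(2680) + m_i)/d_i with (m_0, d_0) = (0, 1). a_0 = floor(sqrt(2680)) = 51, since 51^2 = 2601 <= 2680 < 2704 = 52^2.
Iterate m_{i+1} = d_i*a_i - m_i, d_{i+1} = (2680 - m_{i+1}^2)/d_i, a_{i+1} = floor((a_0 + m_{i+1})/d_{i+1}):
  m_1 = 1*51 - 0 = 51, d_1 = (2680 - 51^2)/1 = 79/1 = 79, a_1 = floor((51 + 51)/79) = 1.
  m_2 = 79*1 - 51 = 28, d_2 = (2680 - 28^2)/79 = 1896/79 = 24, a_2 = floor((51 + 28)/24) = 3.
  m_3 = 24*3 - 28 = 44, d_3 = (2680 - 44^2)/24 = 744/24 = 31, a_3 = floor((51 + 44)/31) = 3.
  m_4 = 31*3 - 44 = 49, d_4 = (2680 - 49^2)/31 = 279/31 = 9, a_4 = floor((51 + 49)/9) = 11.
  m_5 = 9*11 - 49 = 50, d_5 = (2680 - 50^2)/9 = 180/9 = 20, a_5 = floor((51 + 50)/20) = 5.
  m_6 = 20*5 - 50 = 50, d_6 = (2680 - 50^2)/20 = 180/20 = 9, a_6 = floor((51 + 50)/9) = 11.
  m_7 = 9*11 - 50 = 49, d_7 = (2680 - 49^2)/9 = 279/9 = 31, a_7 = floor((51 + 49)/31) = 3.
  m_8 = 31*3 - 49 = 44, d_8 = (2680 - 44^2)/31 = 744/31 = 24, a_8 = floor((51 + 44)/24) = 3.
  m_9 = 24*3 - 44 = 28, d_9 = (2680 - 28^2)/24 = 1896/24 = 79, a_9 = floor((51 + 28)/79) = 1.
  m_10 = 79*1 - 28 = 51, d_10 = (2680 - 51^2)/79 = 79/79 = 1, a_10 = floor((51 + 51)/1) = 102.
  m_11 = 1*102 - 51 = 51, d_11 = (2680 - 51^2)/1 = 79/1 = 79: (m_11, d_11) = (m_1, d_1) = (51, 79), so from here the quotients repeat a_1, ..., a_10; the period length is 10.
Hence the expansion of sqrt(2680) is a_0 = 51 followed by the repeating block 1, 3, 3, 11, 5, 11, 3, 3, 1, 102 (period 10).

[51; (1, 3, 3, 11, 5, 11, 3, 3, 1, 102)]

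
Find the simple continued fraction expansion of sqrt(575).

Write x_i = (sqrt(575) + m_i)/d_i with (m_0, d_0) = (0, 1). a_0 = floor(sqrt(575)) = 23, since 23^2 = 529 <= 575 < 576 = 24^2.
Iterate m_{i+1} = d_i*a_i - m_i, d_{i+1} = (575 - m_{i+1}^2)/d_i, a_{i+1} = floor((a_0 + m_{i+1})/d_{i+1}):
  m_1 = 1*23 - 0 = 23, d_1 = (575 - 23^2)/1 = 46/1 = 46, a_1 = floor((23 + 23)/46) = 1.
  m_2 = 46*1 - 23 = 23, d_2 = (575 - 23^2)/46 = 46/46 = 1, a_2 = floor((23 + 23)/1) = 46.
  m_3 = 1*46 - 23 = 23, d_3 = (575 - 23^2)/1 = 46/1 = 46: (m_3, d_3) = (m_1, d_1) = (23, 46), so from here the quotients repeat a_1, a_2; the period length is 2.
Hence the expansion of sqrt(575) is a_0 = 23 followed by the repeating block 1, 46 (period 2).

[23; (1, 46)]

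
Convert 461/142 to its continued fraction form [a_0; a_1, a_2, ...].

Run the Euclidean algorithm on 461 and 142; the successive quotients are the partial quotients a_0, a_1, ... (each step inverts the fractional part left over by the previous one):
  461 = 3*142 + 35, so a_0 = 3.
  142 = 4*35 + 2, so a_1 = 4.
  35 = 17*2 + 1, so a_2 = 17.
  2 = 2*1 + 0, so a_3 = 2.
The remainder reaches 0 after 4 divisions, so the expansion has 4 partial quotients, read off in order.

[3; 4, 17, 2]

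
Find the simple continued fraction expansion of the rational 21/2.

[10; 2]

Run the Euclidean algorithm on 21 and 2; the successive quotients are the partial quotients a_0, a_1, ... (each step inverts the fractional part left over by the previous one):
  21 = 10*2 + 1, so a_0 = 10.
  2 = 2*1 + 0, so a_1 = 2.
The remainder reaches 0 after 2 divisions, so the expansion has 2 partial quotients, read off in order.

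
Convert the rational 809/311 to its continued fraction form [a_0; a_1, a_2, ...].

[2; 1, 1, 1, 1, 30, 2]

Run the Euclidean algorithm on 809 and 311; the successive quotients are the partial quotients a_0, a_1, ... (each step inverts the fractional part left over by the previous one):
  809 = 2*311 + 187, so a_0 = 2.
  311 = 1*187 + 124, so a_1 = 1.
  187 = 1*124 + 63, so a_2 = 1.
  124 = 1*63 + 61, so a_3 = 1.
  63 = 1*61 + 2, so a_4 = 1.
  61 = 30*2 + 1, so a_5 = 30.
  2 = 2*1 + 0, so a_6 = 2.
The remainder reaches 0 after 7 divisions, so the expansion has 7 partial quotients, read off in order.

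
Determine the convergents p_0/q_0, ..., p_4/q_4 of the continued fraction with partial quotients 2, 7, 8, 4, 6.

Using the convergent recurrence p_i = a_i*p_{i-1} + p_{i-2}, q_i = a_i*q_{i-1} + q_{i-2} with p_{-2}=0, p_{-1}=1, q_{-2}=1, q_{-1}=0:
  i=0: a_0=2, p_0 = 2*1 + 0 = 2, q_0 = 2*0 + 1 = 1.
  i=1: a_1=7, p_1 = 7*2 + 1 = 15, q_1 = 7*1 + 0 = 7.
  i=2: a_2=8, p_2 = 8*15 + 2 = 122, q_2 = 8*7 + 1 = 57.
  i=3: a_3=4, p_3 = 4*122 + 15 = 503, q_3 = 4*57 + 7 = 235.
  i=4: a_4=6, p_4 = 6*503 + 122 = 3140, q_4 = 6*235 + 57 = 1467.

2/1, 15/7, 122/57, 503/235, 3140/1467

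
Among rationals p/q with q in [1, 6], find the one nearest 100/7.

57/4

Expand x = 100/7 as a continued fraction with the Euclidean algorithm:
  100 = 14*7 + 2, so a_0 = 14.
  7 = 3*2 + 1, so a_1 = 3.
  2 = 2*1 + 0, so a_2 = 2.
so x = [14; 3, 2].
Convergents (p_i = a_i*p_{i-1} + p_{i-2}, q_i = a_i*q_{i-1} + q_{i-2} with p_{-2}=0, p_{-1}=1, q_{-2}=1, q_{-1}=0), until the denominator exceeds 6:
  i=0: a_0=14, p_0 = 14*1 + 0 = 14, q_0 = 14*0 + 1 = 1.
  i=1: a_1=3, p_1 = 3*14 + 1 = 43, q_1 = 3*1 + 0 = 3.
  i=2: a_2=2, p_2 = 2*43 + 14 = 100, q_2 = 2*3 + 1 = 7.
q_2 = 7 > 6, so the last convergent with denominator <= 6 is p_1/q_1 = 43/3.
The closest fraction with denominator <= 6 is either p_1/q_1 or the intermediate fraction (k*p_1 + p_0)/(k*q_1 + q_0) with the largest k >= 1 whose denominator stays <= 6; these approach x as k grows, and every other convergent or intermediate fraction in range is farther away.
Largest k: floor((6 - q_0)/q_1) = floor((6 - 1)/3) = 1.
That gives (1*43 + 14)/(1*3 + 1) = 57/4.
Compare the errors: |x - 43/3| = |100*3 - 43*7|/(7*3) = 1/21, and |x - 57/4| = |100*4 - 57*7|/(7*4) = 1/28.
Cross-multiplying, 1*21 = 21 < 28 = 1*28, so 1/28 is smaller: the intermediate fraction 57/4 is closer to x than 43/3.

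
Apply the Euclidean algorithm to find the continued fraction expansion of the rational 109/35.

[3; 8, 1, 3]

Run the Euclidean algorithm on 109 and 35; the successive quotients are the partial quotients a_0, a_1, ... (each step inverts the fractional part left over by the previous one):
  109 = 3*35 + 4, so a_0 = 3.
  35 = 8*4 + 3, so a_1 = 8.
  4 = 1*3 + 1, so a_2 = 1.
  3 = 3*1 + 0, so a_3 = 3.
The remainder reaches 0 after 4 divisions, so the expansion has 4 partial quotients, read off in order.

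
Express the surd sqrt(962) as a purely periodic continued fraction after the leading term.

[31; (62)]

Write x_i = (sqrt(962) + m_i)/d_i with (m_0, d_0) = (0, 1). a_0 = floor(sqrt(962)) = 31, since 31^2 = 961 <= 962 < 1024 = 32^2.
Iterate m_{i+1} = d_i*a_i - m_i, d_{i+1} = (962 - m_{i+1}^2)/d_i, a_{i+1} = floor((a_0 + m_{i+1})/d_{i+1}):
  m_1 = 1*31 - 0 = 31, d_1 = (962 - 31^2)/1 = 1/1 = 1, a_1 = floor((31 + 31)/1) = 62.
  m_2 = 1*62 - 31 = 31, d_2 = (962 - 31^2)/1 = 1/1 = 1: (m_2, d_2) = (m_1, d_1) = (31, 1), so from here the quotient a_1 repeats; the period length is 1.
Hence the expansion of sqrt(962) is a_0 = 31 followed by the repeating block 62 (period 1).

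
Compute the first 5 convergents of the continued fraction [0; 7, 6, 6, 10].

0/1, 1/7, 6/43, 37/265, 376/2693

Using the convergent recurrence p_i = a_i*p_{i-1} + p_{i-2}, q_i = a_i*q_{i-1} + q_{i-2} with p_{-2}=0, p_{-1}=1, q_{-2}=1, q_{-1}=0:
  i=0: a_0=0, p_0 = 0*1 + 0 = 0, q_0 = 0*0 + 1 = 1.
  i=1: a_1=7, p_1 = 7*0 + 1 = 1, q_1 = 7*1 + 0 = 7.
  i=2: a_2=6, p_2 = 6*1 + 0 = 6, q_2 = 6*7 + 1 = 43.
  i=3: a_3=6, p_3 = 6*6 + 1 = 37, q_3 = 6*43 + 7 = 265.
  i=4: a_4=10, p_4 = 10*37 + 6 = 376, q_4 = 10*265 + 43 = 2693.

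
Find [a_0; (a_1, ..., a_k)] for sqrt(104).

Write x_i = (sqrt(104) + m_i)/d_i with (m_0, d_0) = (0, 1). a_0 = floor(sqrt(104)) = 10, since 10^2 = 100 <= 104 < 121 = 11^2.
Iterate m_{i+1} = d_i*a_i - m_i, d_{i+1} = (104 - m_{i+1}^2)/d_i, a_{i+1} = floor((a_0 + m_{i+1})/d_{i+1}):
  m_1 = 1*10 - 0 = 10, d_1 = (104 - 10^2)/1 = 4/1 = 4, a_1 = floor((10 + 10)/4) = 5.
  m_2 = 4*5 - 10 = 10, d_2 = (104 - 10^2)/4 = 4/4 = 1, a_2 = floor((10 + 10)/1) = 20.
  m_3 = 1*20 - 10 = 10, d_3 = (104 - 10^2)/1 = 4/1 = 4: (m_3, d_3) = (m_1, d_1) = (10, 4), so from here the quotients repeat a_1, a_2; the period length is 2.
Hence the expansion of sqrt(104) is a_0 = 10 followed by the repeating block 5, 20 (period 2).

[10; (5, 20)]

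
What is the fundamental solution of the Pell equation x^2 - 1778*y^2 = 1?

First expand sqrt(1778) as a continued fraction. With x_i = (sqrt(1778) + m_i)/d_i and (m_0, d_0) = (0, 1): a_0 = floor(sqrt(1778)) = 42, since 42^2 = 1764 <= 1778 < 1849 = 43^2.
Iterate m_{i+1} = d_i*a_i - m_i, d_{i+1} = (1778 - m_{i+1}^2)/d_i, a_{i+1} = floor((a_0 + m_{i+1})/d_{i+1}):
  m_1 = 1*42 - 0 = 42, d_1 = (1778 - 42^2)/1 = 14/1 = 14, a_1 = floor((42 + 42)/14) = 6.
  m_2 = 14*6 - 42 = 42, d_2 = (1778 - 42^2)/14 = 14/14 = 1, a_2 = floor((42 + 42)/1) = 84.
  m_3 = 1*84 - 42 = 42, d_3 = (1778 - 42^2)/1 = 14/1 = 14: (m_3, d_3) = (m_1, d_1) = (42, 14), so from here the quotients repeat a_1, a_2; the period length is 2.
So sqrt(1778) = [42; (6, 84)] with period length k = 2.
k is even, so the fundamental solution of x^2 - 1778y^2 = 1 is (p_{k-1}, q_{k-1}) = (p_1, q_1); compute convergents through index 1.
Convergents (p_i = a_i*p_{i-1} + p_{i-2}, q_i = a_i*q_{i-1} + q_{i-2} with p_{-2}=0, p_{-1}=1, q_{-2}=1, q_{-1}=0):
  i=0: a_0=42, p_0 = 42*1 + 0 = 42, q_0 = 42*0 + 1 = 1.
  i=1: a_1=6, p_1 = 6*42 + 1 = 253, q_1 = 6*1 + 0 = 6.
Check: 253^2 - 1778*6^2 = 64009 - 64008 = 1, so (x, y) = (253, 6) solves the equation, and by the theorem it is the least positive solution.

(x, y) = (253, 6)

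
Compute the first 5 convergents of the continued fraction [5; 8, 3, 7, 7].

5/1, 41/8, 128/25, 937/183, 6687/1306

Using the convergent recurrence p_i = a_i*p_{i-1} + p_{i-2}, q_i = a_i*q_{i-1} + q_{i-2} with p_{-2}=0, p_{-1}=1, q_{-2}=1, q_{-1}=0:
  i=0: a_0=5, p_0 = 5*1 + 0 = 5, q_0 = 5*0 + 1 = 1.
  i=1: a_1=8, p_1 = 8*5 + 1 = 41, q_1 = 8*1 + 0 = 8.
  i=2: a_2=3, p_2 = 3*41 + 5 = 128, q_2 = 3*8 + 1 = 25.
  i=3: a_3=7, p_3 = 7*128 + 41 = 937, q_3 = 7*25 + 8 = 183.
  i=4: a_4=7, p_4 = 7*937 + 128 = 6687, q_4 = 7*183 + 25 = 1306.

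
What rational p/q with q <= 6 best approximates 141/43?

Expand x = 141/43 as a continued fraction with the Euclidean algorithm:
  141 = 3*43 + 12, so a_0 = 3.
  43 = 3*12 + 7, so a_1 = 3.
  12 = 1*7 + 5, so a_2 = 1.
  7 = 1*5 + 2, so a_3 = 1.
  5 = 2*2 + 1, so a_4 = 2.
  2 = 2*1 + 0, so a_5 = 2.
so x = [3; 3, 1, 1, 2, 2].
Convergents (p_i = a_i*p_{i-1} + p_{i-2}, q_i = a_i*q_{i-1} + q_{i-2} with p_{-2}=0, p_{-1}=1, q_{-2}=1, q_{-1}=0), until the denominator exceeds 6:
  i=0: a_0=3, p_0 = 3*1 + 0 = 3, q_0 = 3*0 + 1 = 1.
  i=1: a_1=3, p_1 = 3*3 + 1 = 10, q_1 = 3*1 + 0 = 3.
  i=2: a_2=1, p_2 = 1*10 + 3 = 13, q_2 = 1*3 + 1 = 4.
  i=3: a_3=1, p_3 = 1*13 + 10 = 23, q_3 = 1*4 + 3 = 7.
q_3 = 7 > 6, so the last convergent with denominator <= 6 is p_2/q_2 = 13/4.
The closest fraction with denominator <= 6 is either p_2/q_2 or the intermediate fraction (k*p_2 + p_1)/(k*q_2 + q_1) with the largest k >= 1 whose denominator stays <= 6; these approach x as k grows, and every other convergent or intermediate fraction in range is farther away.
Largest k: floor((6 - q_1)/q_2) = floor((6 - 3)/4) = 0.
Since k = 0, no intermediate fraction beyond p_2/q_2 has denominator <= 6, so the convergent 13/4 is the closest (its error is |141*4 - 13*43|/(43*4) = 5/172).

13/4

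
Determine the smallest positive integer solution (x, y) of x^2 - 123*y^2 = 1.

(x, y) = (122, 11)

First expand sqrt(123) as a continued fraction. With x_i = (sqrt(123) + m_i)/d_i and (m_0, d_0) = (0, 1): a_0 = floor(sqrt(123)) = 11, since 11^2 = 121 <= 123 < 144 = 12^2.
Iterate m_{i+1} = d_i*a_i - m_i, d_{i+1} = (123 - m_{i+1}^2)/d_i, a_{i+1} = floor((a_0 + m_{i+1})/d_{i+1}):
  m_1 = 1*11 - 0 = 11, d_1 = (123 - 11^2)/1 = 2/1 = 2, a_1 = floor((11 + 11)/2) = 11.
  m_2 = 2*11 - 11 = 11, d_2 = (123 - 11^2)/2 = 2/2 = 1, a_2 = floor((11 + 11)/1) = 22.
  m_3 = 1*22 - 11 = 11, d_3 = (123 - 11^2)/1 = 2/1 = 2: (m_3, d_3) = (m_1, d_1) = (11, 2), so from here the quotients repeat a_1, a_2; the period length is 2.
So sqrt(123) = [11; (11, 22)] with period length k = 2.
k is even, so the fundamental solution of x^2 - 123y^2 = 1 is (p_{k-1}, q_{k-1}) = (p_1, q_1); compute convergents through index 1.
Convergents (p_i = a_i*p_{i-1} + p_{i-2}, q_i = a_i*q_{i-1} + q_{i-2} with p_{-2}=0, p_{-1}=1, q_{-2}=1, q_{-1}=0):
  i=0: a_0=11, p_0 = 11*1 + 0 = 11, q_0 = 11*0 + 1 = 1.
  i=1: a_1=11, p_1 = 11*11 + 1 = 122, q_1 = 11*1 + 0 = 11.
Check: 122^2 - 123*11^2 = 14884 - 14883 = 1, so (x, y) = (122, 11) solves the equation, and by the theorem it is the least positive solution.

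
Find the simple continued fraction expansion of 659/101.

Run the Euclidean algorithm on 659 and 101; the successive quotients are the partial quotients a_0, a_1, ... (each step inverts the fractional part left over by the previous one):
  659 = 6*101 + 53, so a_0 = 6.
  101 = 1*53 + 48, so a_1 = 1.
  53 = 1*48 + 5, so a_2 = 1.
  48 = 9*5 + 3, so a_3 = 9.
  5 = 1*3 + 2, so a_4 = 1.
  3 = 1*2 + 1, so a_5 = 1.
  2 = 2*1 + 0, so a_6 = 2.
The remainder reaches 0 after 7 divisions, so the expansion has 7 partial quotients, read off in order.

[6; 1, 1, 9, 1, 1, 2]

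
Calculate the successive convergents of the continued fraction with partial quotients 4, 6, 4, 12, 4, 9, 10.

Using the convergent recurrence p_i = a_i*p_{i-1} + p_{i-2}, q_i = a_i*q_{i-1} + q_{i-2} with p_{-2}=0, p_{-1}=1, q_{-2}=1, q_{-1}=0:
  i=0: a_0=4, p_0 = 4*1 + 0 = 4, q_0 = 4*0 + 1 = 1.
  i=1: a_1=6, p_1 = 6*4 + 1 = 25, q_1 = 6*1 + 0 = 6.
  i=2: a_2=4, p_2 = 4*25 + 4 = 104, q_2 = 4*6 + 1 = 25.
  i=3: a_3=12, p_3 = 12*104 + 25 = 1273, q_3 = 12*25 + 6 = 306.
  i=4: a_4=4, p_4 = 4*1273 + 104 = 5196, q_4 = 4*306 + 25 = 1249.
  i=5: a_5=9, p_5 = 9*5196 + 1273 = 48037, q_5 = 9*1249 + 306 = 11547.
  i=6: a_6=10, p_6 = 10*48037 + 5196 = 485566, q_6 = 10*11547 + 1249 = 116719.

4/1, 25/6, 104/25, 1273/306, 5196/1249, 48037/11547, 485566/116719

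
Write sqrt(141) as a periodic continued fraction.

Write x_i = (sqrt(141) + m_i)/d_i with (m_0, d_0) = (0, 1). a_0 = floor(sqrt(141)) = 11, since 11^2 = 121 <= 141 < 144 = 12^2.
Iterate m_{i+1} = d_i*a_i - m_i, d_{i+1} = (141 - m_{i+1}^2)/d_i, a_{i+1} = floor((a_0 + m_{i+1})/d_{i+1}):
  m_1 = 1*11 - 0 = 11, d_1 = (141 - 11^2)/1 = 20/1 = 20, a_1 = floor((11 + 11)/20) = 1.
  m_2 = 20*1 - 11 = 9, d_2 = (141 - 9^2)/20 = 60/20 = 3, a_2 = floor((11 + 9)/3) = 6.
  m_3 = 3*6 - 9 = 9, d_3 = (141 - 9^2)/3 = 60/3 = 20, a_3 = floor((11 + 9)/20) = 1.
  m_4 = 20*1 - 9 = 11, d_4 = (141 - 11^2)/20 = 20/20 = 1, a_4 = floor((11 + 11)/1) = 22.
  m_5 = 1*22 - 11 = 11, d_5 = (141 - 11^2)/1 = 20/1 = 20: (m_5, d_5) = (m_1, d_1) = (11, 20), so from here the quotients repeat a_1, ..., a_4; the period length is 4.
Hence the expansion of sqrt(141) is a_0 = 11 followed by the repeating block 1, 6, 1, 22 (period 4).

[11; (1, 6, 1, 22)]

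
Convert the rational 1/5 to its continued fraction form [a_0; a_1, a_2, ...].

[0; 5]

Run the Euclidean algorithm on 1 and 5; the successive quotients are the partial quotients a_0, a_1, ... (each step inverts the fractional part left over by the previous one):
  1 = 0*5 + 1, so a_0 = 0.
  5 = 5*1 + 0, so a_1 = 5.
The remainder reaches 0 after 2 divisions, so the expansion has 2 partial quotients, read off in order.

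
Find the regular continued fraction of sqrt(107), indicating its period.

[10; (2, 1, 9, 1, 2, 20)]

Write x_i = (sqrt(107) + m_i)/d_i with (m_0, d_0) = (0, 1). a_0 = floor(sqrt(107)) = 10, since 10^2 = 100 <= 107 < 121 = 11^2.
Iterate m_{i+1} = d_i*a_i - m_i, d_{i+1} = (107 - m_{i+1}^2)/d_i, a_{i+1} = floor((a_0 + m_{i+1})/d_{i+1}):
  m_1 = 1*10 - 0 = 10, d_1 = (107 - 10^2)/1 = 7/1 = 7, a_1 = floor((10 + 10)/7) = 2.
  m_2 = 7*2 - 10 = 4, d_2 = (107 - 4^2)/7 = 91/7 = 13, a_2 = floor((10 + 4)/13) = 1.
  m_3 = 13*1 - 4 = 9, d_3 = (107 - 9^2)/13 = 26/13 = 2, a_3 = floor((10 + 9)/2) = 9.
  m_4 = 2*9 - 9 = 9, d_4 = (107 - 9^2)/2 = 26/2 = 13, a_4 = floor((10 + 9)/13) = 1.
  m_5 = 13*1 - 9 = 4, d_5 = (107 - 4^2)/13 = 91/13 = 7, a_5 = floor((10 + 4)/7) = 2.
  m_6 = 7*2 - 4 = 10, d_6 = (107 - 10^2)/7 = 7/7 = 1, a_6 = floor((10 + 10)/1) = 20.
  m_7 = 1*20 - 10 = 10, d_7 = (107 - 10^2)/1 = 7/1 = 7: (m_7, d_7) = (m_1, d_1) = (10, 7), so from here the quotients repeat a_1, ..., a_6; the period length is 6.
Hence the expansion of sqrt(107) is a_0 = 10 followed by the repeating block 2, 1, 9, 1, 2, 20 (period 6).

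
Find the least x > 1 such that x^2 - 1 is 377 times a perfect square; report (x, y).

First expand sqrt(377) as a continued fraction. With x_i = (sqrt(377) + m_i)/d_i and (m_0, d_0) = (0, 1): a_0 = floor(sqrt(377)) = 19, since 19^2 = 361 <= 377 < 400 = 20^2.
Iterate m_{i+1} = d_i*a_i - m_i, d_{i+1} = (377 - m_{i+1}^2)/d_i, a_{i+1} = floor((a_0 + m_{i+1})/d_{i+1}):
  m_1 = 1*19 - 0 = 19, d_1 = (377 - 19^2)/1 = 16/1 = 16, a_1 = floor((19 + 19)/16) = 2.
  m_2 = 16*2 - 19 = 13, d_2 = (377 - 13^2)/16 = 208/16 = 13, a_2 = floor((19 + 13)/13) = 2.
  m_3 = 13*2 - 13 = 13, d_3 = (377 - 13^2)/13 = 208/13 = 16, a_3 = floor((19 + 13)/16) = 2.
  m_4 = 16*2 - 13 = 19, d_4 = (377 - 19^2)/16 = 16/16 = 1, a_4 = floor((19 + 19)/1) = 38.
  m_5 = 1*38 - 19 = 19, d_5 = (377 - 19^2)/1 = 16/1 = 16: (m_5, d_5) = (m_1, d_1) = (19, 16), so from here the quotients repeat a_1, ..., a_4; the period length is 4.
So sqrt(377) = [19; (2, 2, 2, 38)] with period length k = 4.
k is even, so the fundamental solution of x^2 - 377y^2 = 1 is (p_{k-1}, q_{k-1}) = (p_3, q_3); compute convergents through index 3.
Convergents (p_i = a_i*p_{i-1} + p_{i-2}, q_i = a_i*q_{i-1} + q_{i-2} with p_{-2}=0, p_{-1}=1, q_{-2}=1, q_{-1}=0):
  i=0: a_0=19, p_0 = 19*1 + 0 = 19, q_0 = 19*0 + 1 = 1.
  i=1: a_1=2, p_1 = 2*19 + 1 = 39, q_1 = 2*1 + 0 = 2.
  i=2: a_2=2, p_2 = 2*39 + 19 = 97, q_2 = 2*2 + 1 = 5.
  i=3: a_3=2, p_3 = 2*97 + 39 = 233, q_3 = 2*5 + 2 = 12.
Check: 233^2 - 377*12^2 = 54289 - 54288 = 1, so (x, y) = (233, 12) solves the equation, and by the theorem it is the least positive solution.

(x, y) = (233, 12)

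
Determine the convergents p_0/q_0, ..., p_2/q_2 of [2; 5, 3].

2/1, 11/5, 35/16

Using the convergent recurrence p_i = a_i*p_{i-1} + p_{i-2}, q_i = a_i*q_{i-1} + q_{i-2} with p_{-2}=0, p_{-1}=1, q_{-2}=1, q_{-1}=0:
  i=0: a_0=2, p_0 = 2*1 + 0 = 2, q_0 = 2*0 + 1 = 1.
  i=1: a_1=5, p_1 = 5*2 + 1 = 11, q_1 = 5*1 + 0 = 5.
  i=2: a_2=3, p_2 = 3*11 + 2 = 35, q_2 = 3*5 + 1 = 16.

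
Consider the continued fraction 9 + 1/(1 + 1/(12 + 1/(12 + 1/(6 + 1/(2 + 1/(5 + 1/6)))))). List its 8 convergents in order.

Using the convergent recurrence p_i = a_i*p_{i-1} + p_{i-2}, q_i = a_i*q_{i-1} + q_{i-2} with p_{-2}=0, p_{-1}=1, q_{-2}=1, q_{-1}=0:
  i=0: a_0=9, p_0 = 9*1 + 0 = 9, q_0 = 9*0 + 1 = 1.
  i=1: a_1=1, p_1 = 1*9 + 1 = 10, q_1 = 1*1 + 0 = 1.
  i=2: a_2=12, p_2 = 12*10 + 9 = 129, q_2 = 12*1 + 1 = 13.
  i=3: a_3=12, p_3 = 12*129 + 10 = 1558, q_3 = 12*13 + 1 = 157.
  i=4: a_4=6, p_4 = 6*1558 + 129 = 9477, q_4 = 6*157 + 13 = 955.
  i=5: a_5=2, p_5 = 2*9477 + 1558 = 20512, q_5 = 2*955 + 157 = 2067.
  i=6: a_6=5, p_6 = 5*20512 + 9477 = 112037, q_6 = 5*2067 + 955 = 11290.
  i=7: a_7=6, p_7 = 6*112037 + 20512 = 692734, q_7 = 6*11290 + 2067 = 69807.

9/1, 10/1, 129/13, 1558/157, 9477/955, 20512/2067, 112037/11290, 692734/69807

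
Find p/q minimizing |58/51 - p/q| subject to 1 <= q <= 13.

Expand x = 58/51 as a continued fraction with the Euclidean algorithm:
  58 = 1*51 + 7, so a_0 = 1.
  51 = 7*7 + 2, so a_1 = 7.
  7 = 3*2 + 1, so a_2 = 3.
  2 = 2*1 + 0, so a_3 = 2.
so x = [1; 7, 3, 2].
Convergents (p_i = a_i*p_{i-1} + p_{i-2}, q_i = a_i*q_{i-1} + q_{i-2} with p_{-2}=0, p_{-1}=1, q_{-2}=1, q_{-1}=0), until the denominator exceeds 13:
  i=0: a_0=1, p_0 = 1*1 + 0 = 1, q_0 = 1*0 + 1 = 1.
  i=1: a_1=7, p_1 = 7*1 + 1 = 8, q_1 = 7*1 + 0 = 7.
  i=2: a_2=3, p_2 = 3*8 + 1 = 25, q_2 = 3*7 + 1 = 22.
q_2 = 22 > 13, so the last convergent with denominator <= 13 is p_1/q_1 = 8/7.
The closest fraction with denominator <= 13 is either p_1/q_1 or the intermediate fraction (k*p_1 + p_0)/(k*q_1 + q_0) with the largest k >= 1 whose denominator stays <= 13; these approach x as k grows, and every other convergent or intermediate fraction in range is farther away.
Largest k: floor((13 - q_0)/q_1) = floor((13 - 1)/7) = 1.
That gives (1*8 + 1)/(1*7 + 1) = 9/8.
Compare the errors: |x - 8/7| = |58*7 - 8*51|/(51*7) = 2/357, and |x - 9/8| = |58*8 - 9*51|/(51*8) = 5/408.
Cross-multiplying, 2*408 = 816 < 1785 = 5*357, so 2/357 is smaller: the convergent 8/7 is closer to x than 9/8.

8/7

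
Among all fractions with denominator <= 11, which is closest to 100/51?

2/1

Expand x = 100/51 as a continued fraction with the Euclidean algorithm:
  100 = 1*51 + 49, so a_0 = 1.
  51 = 1*49 + 2, so a_1 = 1.
  49 = 24*2 + 1, so a_2 = 24.
  2 = 2*1 + 0, so a_3 = 2.
so x = [1; 1, 24, 2].
Convergents (p_i = a_i*p_{i-1} + p_{i-2}, q_i = a_i*q_{i-1} + q_{i-2} with p_{-2}=0, p_{-1}=1, q_{-2}=1, q_{-1}=0), until the denominator exceeds 11:
  i=0: a_0=1, p_0 = 1*1 + 0 = 1, q_0 = 1*0 + 1 = 1.
  i=1: a_1=1, p_1 = 1*1 + 1 = 2, q_1 = 1*1 + 0 = 1.
  i=2: a_2=24, p_2 = 24*2 + 1 = 49, q_2 = 24*1 + 1 = 25.
q_2 = 25 > 11, so the last convergent with denominator <= 11 is p_1/q_1 = 2/1.
The closest fraction with denominator <= 11 is either p_1/q_1 or the intermediate fraction (k*p_1 + p_0)/(k*q_1 + q_0) with the largest k >= 1 whose denominator stays <= 11; these approach x as k grows, and every other convergent or intermediate fraction in range is farther away.
Largest k: floor((11 - q_0)/q_1) = floor((11 - 1)/1) = 10.
That gives (10*2 + 1)/(10*1 + 1) = 21/11.
Compare the errors: |x - 2/1| = |100*1 - 2*51|/(51*1) = 2/51, and |x - 21/11| = |100*11 - 21*51|/(51*11) = 29/561.
Cross-multiplying, 2*561 = 1122 < 1479 = 29*51, so 2/51 is smaller: the convergent 2/1 is closer to x than 21/11.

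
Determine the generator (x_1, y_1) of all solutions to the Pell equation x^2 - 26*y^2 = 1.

(x, y) = (51, 10)

First expand sqrt(26) as a continued fraction. With x_i = (sqrt(26) + m_i)/d_i and (m_0, d_0) = (0, 1): a_0 = floor(sqrt(26)) = 5, since 5^2 = 25 <= 26 < 36 = 6^2.
Iterate m_{i+1} = d_i*a_i - m_i, d_{i+1} = (26 - m_{i+1}^2)/d_i, a_{i+1} = floor((a_0 + m_{i+1})/d_{i+1}):
  m_1 = 1*5 - 0 = 5, d_1 = (26 - 5^2)/1 = 1/1 = 1, a_1 = floor((5 + 5)/1) = 10.
  m_2 = 1*10 - 5 = 5, d_2 = (26 - 5^2)/1 = 1/1 = 1: (m_2, d_2) = (m_1, d_1) = (5, 1), so from here the quotient a_1 repeats; the period length is 1.
So sqrt(26) = [5; (10)] with period length k = 1.
k is odd, so (p_{k-1}, q_{k-1}) only solves x^2 - 26y^2 = -1 and the fundamental solution of x^2 - 26y^2 = 1 is (p_{2k-1}, q_{2k-1}) = (p_1, q_1); compute convergents through index 1, running through the period twice.
Convergents (p_i = a_i*p_{i-1} + p_{i-2}, q_i = a_i*q_{i-1} + q_{i-2} with p_{-2}=0, p_{-1}=1, q_{-2}=1, q_{-1}=0):
  i=0: a_0=5, p_0 = 5*1 + 0 = 5, q_0 = 5*0 + 1 = 1.
  i=1: a_1=10, p_1 = 10*5 + 1 = 51, q_1 = 10*1 + 0 = 10.
Indeed p_0^2 - 26*q_0^2 = 25 - 26 = -1, not +1.
Check: 51^2 - 26*10^2 = 2601 - 2600 = 1, so (x, y) = (51, 10) solves the equation, and by the theorem it is the least positive solution.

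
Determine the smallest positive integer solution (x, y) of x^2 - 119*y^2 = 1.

(x, y) = (120, 11)

First expand sqrt(119) as a continued fraction. With x_i = (sqrt(119) + m_i)/d_i and (m_0, d_0) = (0, 1): a_0 = floor(sqrt(119)) = 10, since 10^2 = 100 <= 119 < 121 = 11^2.
Iterate m_{i+1} = d_i*a_i - m_i, d_{i+1} = (119 - m_{i+1}^2)/d_i, a_{i+1} = floor((a_0 + m_{i+1})/d_{i+1}):
  m_1 = 1*10 - 0 = 10, d_1 = (119 - 10^2)/1 = 19/1 = 19, a_1 = floor((10 + 10)/19) = 1.
  m_2 = 19*1 - 10 = 9, d_2 = (119 - 9^2)/19 = 38/19 = 2, a_2 = floor((10 + 9)/2) = 9.
  m_3 = 2*9 - 9 = 9, d_3 = (119 - 9^2)/2 = 38/2 = 19, a_3 = floor((10 + 9)/19) = 1.
  m_4 = 19*1 - 9 = 10, d_4 = (119 - 10^2)/19 = 19/19 = 1, a_4 = floor((10 + 10)/1) = 20.
  m_5 = 1*20 - 10 = 10, d_5 = (119 - 10^2)/1 = 19/1 = 19: (m_5, d_5) = (m_1, d_1) = (10, 19), so from here the quotients repeat a_1, ..., a_4; the period length is 4.
So sqrt(119) = [10; (1, 9, 1, 20)] with period length k = 4.
k is even, so the fundamental solution of x^2 - 119y^2 = 1 is (p_{k-1}, q_{k-1}) = (p_3, q_3); compute convergents through index 3.
Convergents (p_i = a_i*p_{i-1} + p_{i-2}, q_i = a_i*q_{i-1} + q_{i-2} with p_{-2}=0, p_{-1}=1, q_{-2}=1, q_{-1}=0):
  i=0: a_0=10, p_0 = 10*1 + 0 = 10, q_0 = 10*0 + 1 = 1.
  i=1: a_1=1, p_1 = 1*10 + 1 = 11, q_1 = 1*1 + 0 = 1.
  i=2: a_2=9, p_2 = 9*11 + 10 = 109, q_2 = 9*1 + 1 = 10.
  i=3: a_3=1, p_3 = 1*109 + 11 = 120, q_3 = 1*10 + 1 = 11.
Check: 120^2 - 119*11^2 = 14400 - 14399 = 1, so (x, y) = (120, 11) solves the equation, and by the theorem it is the least positive solution.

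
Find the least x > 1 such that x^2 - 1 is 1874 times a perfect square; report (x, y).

First expand sqrt(1874) as a continued fraction. With x_i = (sqrt(1874) + m_i)/d_i and (m_0, d_0) = (0, 1): a_0 = floor(sqrt(1874)) = 43, since 43^2 = 1849 <= 1874 < 1936 = 44^2.
Iterate m_{i+1} = d_i*a_i - m_i, d_{i+1} = (1874 - m_{i+1}^2)/d_i, a_{i+1} = floor((a_0 + m_{i+1})/d_{i+1}):
  m_1 = 1*43 - 0 = 43, d_1 = (1874 - 43^2)/1 = 25/1 = 25, a_1 = floor((43 + 43)/25) = 3.
  m_2 = 25*3 - 43 = 32, d_2 = (1874 - 32^2)/25 = 850/25 = 34, a_2 = floor((43 + 32)/34) = 2.
  m_3 = 34*2 - 32 = 36, d_3 = (1874 - 36^2)/34 = 578/34 = 17, a_3 = floor((43 + 36)/17) = 4.
  m_4 = 17*4 - 36 = 32, d_4 = (1874 - 32^2)/17 = 850/17 = 50, a_4 = floor((43 + 32)/50) = 1.
  m_5 = 50*1 - 32 = 18, d_5 = (1874 - 18^2)/50 = 1550/50 = 31, a_5 = floor((43 + 18)/31) = 1.
  m_6 = 31*1 - 18 = 13, d_6 = (1874 - 13^2)/31 = 1705/31 = 55, a_6 = floor((43 + 13)/55) = 1.
  m_7 = 55*1 - 13 = 42, d_7 = (1874 - 42^2)/55 = 110/55 = 2, a_7 = floor((43 + 42)/2) = 42.
  m_8 = 2*42 - 42 = 42, d_8 = (1874 - 42^2)/2 = 110/2 = 55, a_8 = floor((43 + 42)/55) = 1.
  m_9 = 55*1 - 42 = 13, d_9 = (1874 - 13^2)/55 = 1705/55 = 31, a_9 = floor((43 + 13)/31) = 1.
  m_10 = 31*1 - 13 = 18, d_10 = (1874 - 18^2)/31 = 1550/31 = 50, a_10 = floor((43 + 18)/50) = 1.
  m_11 = 50*1 - 18 = 32, d_11 = (1874 - 32^2)/50 = 850/50 = 17, a_11 = floor((43 + 32)/17) = 4.
  m_12 = 17*4 - 32 = 36, d_12 = (1874 - 36^2)/17 = 578/17 = 34, a_12 = floor((43 + 36)/34) = 2.
  m_13 = 34*2 - 36 = 32, d_13 = (1874 - 32^2)/34 = 850/34 = 25, a_13 = floor((43 + 32)/25) = 3.
  m_14 = 25*3 - 32 = 43, d_14 = (1874 - 43^2)/25 = 25/25 = 1, a_14 = floor((43 + 43)/1) = 86.
  m_15 = 1*86 - 43 = 43, d_15 = (1874 - 43^2)/1 = 25/1 = 25: (m_15, d_15) = (m_1, d_1) = (43, 25), so from here the quotients repeat a_1, ..., a_14; the period length is 14.
So sqrt(1874) = [43; (3, 2, 4, 1, 1, 1, 42, 1, 1, 1, 4, 2, 3, 86)] with period length k = 14.
k is even, so the fundamental solution of x^2 - 1874y^2 = 1 is (p_{k-1}, q_{k-1}) = (p_13, q_13); compute convergents through index 13.
Convergents (p_i = a_i*p_{i-1} + p_{i-2}, q_i = a_i*q_{i-1} + q_{i-2} with p_{-2}=0, p_{-1}=1, q_{-2}=1, q_{-1}=0):
  i=0: a_0=43, p_0 = 43*1 + 0 = 43, q_0 = 43*0 + 1 = 1.
  i=1: a_1=3, p_1 = 3*43 + 1 = 130, q_1 = 3*1 + 0 = 3.
  i=2: a_2=2, p_2 = 2*130 + 43 = 303, q_2 = 2*3 + 1 = 7.
  i=3: a_3=4, p_3 = 4*303 + 130 = 1342, q_3 = 4*7 + 3 = 31.
  i=4: a_4=1, p_4 = 1*1342 + 303 = 1645, q_4 = 1*31 + 7 = 38.
  i=5: a_5=1, p_5 = 1*1645 + 1342 = 2987, q_5 = 1*38 + 31 = 69.
  i=6: a_6=1, p_6 = 1*2987 + 1645 = 4632, q_6 = 1*69 + 38 = 107.
  i=7: a_7=42, p_7 = 42*4632 + 2987 = 197531, q_7 = 42*107 + 69 = 4563.
  i=8: a_8=1, p_8 = 1*197531 + 4632 = 202163, q_8 = 1*4563 + 107 = 4670.
  i=9: a_9=1, p_9 = 1*202163 + 197531 = 399694, q_9 = 1*4670 + 4563 = 9233.
  i=10: a_10=1, p_10 = 1*399694 + 202163 = 601857, q_10 = 1*9233 + 4670 = 13903.
  i=11: a_11=4, p_11 = 4*601857 + 399694 = 2807122, q_11 = 4*13903 + 9233 = 64845.
  i=12: a_12=2, p_12 = 2*2807122 + 601857 = 6216101, q_12 = 2*64845 + 13903 = 143593.
  i=13: a_13=3, p_13 = 3*6216101 + 2807122 = 21455425, q_13 = 3*143593 + 64845 = 495624.
Check: 21455425^2 - 1874*495624^2 = 460335261930625 - 460335261930624 = 1, so (x, y) = (21455425, 495624) solves the equation, and by the theorem it is the least positive solution.

(x, y) = (21455425, 495624)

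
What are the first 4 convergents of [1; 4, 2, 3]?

Using the convergent recurrence p_i = a_i*p_{i-1} + p_{i-2}, q_i = a_i*q_{i-1} + q_{i-2} with p_{-2}=0, p_{-1}=1, q_{-2}=1, q_{-1}=0:
  i=0: a_0=1, p_0 = 1*1 + 0 = 1, q_0 = 1*0 + 1 = 1.
  i=1: a_1=4, p_1 = 4*1 + 1 = 5, q_1 = 4*1 + 0 = 4.
  i=2: a_2=2, p_2 = 2*5 + 1 = 11, q_2 = 2*4 + 1 = 9.
  i=3: a_3=3, p_3 = 3*11 + 5 = 38, q_3 = 3*9 + 4 = 31.

1/1, 5/4, 11/9, 38/31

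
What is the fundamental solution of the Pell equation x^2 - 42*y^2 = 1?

(x, y) = (13, 2)

First expand sqrt(42) as a continued fraction. With x_i = (sqrt(42) + m_i)/d_i and (m_0, d_0) = (0, 1): a_0 = floor(sqrt(42)) = 6, since 6^2 = 36 <= 42 < 49 = 7^2.
Iterate m_{i+1} = d_i*a_i - m_i, d_{i+1} = (42 - m_{i+1}^2)/d_i, a_{i+1} = floor((a_0 + m_{i+1})/d_{i+1}):
  m_1 = 1*6 - 0 = 6, d_1 = (42 - 6^2)/1 = 6/1 = 6, a_1 = floor((6 + 6)/6) = 2.
  m_2 = 6*2 - 6 = 6, d_2 = (42 - 6^2)/6 = 6/6 = 1, a_2 = floor((6 + 6)/1) = 12.
  m_3 = 1*12 - 6 = 6, d_3 = (42 - 6^2)/1 = 6/1 = 6: (m_3, d_3) = (m_1, d_1) = (6, 6), so from here the quotients repeat a_1, a_2; the period length is 2.
So sqrt(42) = [6; (2, 12)] with period length k = 2.
k is even, so the fundamental solution of x^2 - 42y^2 = 1 is (p_{k-1}, q_{k-1}) = (p_1, q_1); compute convergents through index 1.
Convergents (p_i = a_i*p_{i-1} + p_{i-2}, q_i = a_i*q_{i-1} + q_{i-2} with p_{-2}=0, p_{-1}=1, q_{-2}=1, q_{-1}=0):
  i=0: a_0=6, p_0 = 6*1 + 0 = 6, q_0 = 6*0 + 1 = 1.
  i=1: a_1=2, p_1 = 2*6 + 1 = 13, q_1 = 2*1 + 0 = 2.
Check: 13^2 - 42*2^2 = 169 - 168 = 1, so (x, y) = (13, 2) solves the equation, and by the theorem it is the least positive solution.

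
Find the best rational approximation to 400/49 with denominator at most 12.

49/6

Expand x = 400/49 as a continued fraction with the Euclidean algorithm:
  400 = 8*49 + 8, so a_0 = 8.
  49 = 6*8 + 1, so a_1 = 6.
  8 = 8*1 + 0, so a_2 = 8.
so x = [8; 6, 8].
Convergents (p_i = a_i*p_{i-1} + p_{i-2}, q_i = a_i*q_{i-1} + q_{i-2} with p_{-2}=0, p_{-1}=1, q_{-2}=1, q_{-1}=0), until the denominator exceeds 12:
  i=0: a_0=8, p_0 = 8*1 + 0 = 8, q_0 = 8*0 + 1 = 1.
  i=1: a_1=6, p_1 = 6*8 + 1 = 49, q_1 = 6*1 + 0 = 6.
  i=2: a_2=8, p_2 = 8*49 + 8 = 400, q_2 = 8*6 + 1 = 49.
q_2 = 49 > 12, so the last convergent with denominator <= 12 is p_1/q_1 = 49/6.
The closest fraction with denominator <= 12 is either p_1/q_1 or the intermediate fraction (k*p_1 + p_0)/(k*q_1 + q_0) with the largest k >= 1 whose denominator stays <= 12; these approach x as k grows, and every other convergent or intermediate fraction in range is farther away.
Largest k: floor((12 - q_0)/q_1) = floor((12 - 1)/6) = 1.
That gives (1*49 + 8)/(1*6 + 1) = 57/7.
Compare the errors: |x - 49/6| = |400*6 - 49*49|/(49*6) = 1/294, and |x - 57/7| = |400*7 - 57*49|/(49*7) = 7/343.
Cross-multiplying, 1*343 = 343 < 2058 = 7*294, so 1/294 is smaller: the convergent 49/6 is closer to x than 57/7.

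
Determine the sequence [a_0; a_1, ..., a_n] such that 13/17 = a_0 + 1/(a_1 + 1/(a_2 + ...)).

Run the Euclidean algorithm on 13 and 17; the successive quotients are the partial quotients a_0, a_1, ... (each step inverts the fractional part left over by the previous one):
  13 = 0*17 + 13, so a_0 = 0.
  17 = 1*13 + 4, so a_1 = 1.
  13 = 3*4 + 1, so a_2 = 3.
  4 = 4*1 + 0, so a_3 = 4.
The remainder reaches 0 after 4 divisions, so the expansion has 4 partial quotients, read off in order.

[0; 1, 3, 4]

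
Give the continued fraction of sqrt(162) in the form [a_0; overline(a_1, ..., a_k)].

Write x_i = (sqrt(162) + m_i)/d_i with (m_0, d_0) = (0, 1). a_0 = floor(sqrt(162)) = 12, since 12^2 = 144 <= 162 < 169 = 13^2.
Iterate m_{i+1} = d_i*a_i - m_i, d_{i+1} = (162 - m_{i+1}^2)/d_i, a_{i+1} = floor((a_0 + m_{i+1})/d_{i+1}):
  m_1 = 1*12 - 0 = 12, d_1 = (162 - 12^2)/1 = 18/1 = 18, a_1 = floor((12 + 12)/18) = 1.
  m_2 = 18*1 - 12 = 6, d_2 = (162 - 6^2)/18 = 126/18 = 7, a_2 = floor((12 + 6)/7) = 2.
  m_3 = 7*2 - 6 = 8, d_3 = (162 - 8^2)/7 = 98/7 = 14, a_3 = floor((12 + 8)/14) = 1.
  m_4 = 14*1 - 8 = 6, d_4 = (162 - 6^2)/14 = 126/14 = 9, a_4 = floor((12 + 6)/9) = 2.
  m_5 = 9*2 - 6 = 12, d_5 = (162 - 12^2)/9 = 18/9 = 2, a_5 = floor((12 + 12)/2) = 12.
  m_6 = 2*12 - 12 = 12, d_6 = (162 - 12^2)/2 = 18/2 = 9, a_6 = floor((12 + 12)/9) = 2.
  m_7 = 9*2 - 12 = 6, d_7 = (162 - 6^2)/9 = 126/9 = 14, a_7 = floor((12 + 6)/14) = 1.
  m_8 = 14*1 - 6 = 8, d_8 = (162 - 8^2)/14 = 98/14 = 7, a_8 = floor((12 + 8)/7) = 2.
  m_9 = 7*2 - 8 = 6, d_9 = (162 - 6^2)/7 = 126/7 = 18, a_9 = floor((12 + 6)/18) = 1.
  m_10 = 18*1 - 6 = 12, d_10 = (162 - 12^2)/18 = 18/18 = 1, a_10 = floor((12 + 12)/1) = 24.
  m_11 = 1*24 - 12 = 12, d_11 = (162 - 12^2)/1 = 18/1 = 18: (m_11, d_11) = (m_1, d_1) = (12, 18), so from here the quotients repeat a_1, ..., a_10; the period length is 10.
Hence the expansion of sqrt(162) is a_0 = 12 followed by the repeating block 1, 2, 1, 2, 12, 2, 1, 2, 1, 24 (period 10).

[12; overline(1, 2, 1, 2, 12, 2, 1, 2, 1, 24)]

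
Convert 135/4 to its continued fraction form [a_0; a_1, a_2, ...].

Run the Euclidean algorithm on 135 and 4; the successive quotients are the partial quotients a_0, a_1, ... (each step inverts the fractional part left over by the previous one):
  135 = 33*4 + 3, so a_0 = 33.
  4 = 1*3 + 1, so a_1 = 1.
  3 = 3*1 + 0, so a_2 = 3.
The remainder reaches 0 after 3 divisions, so the expansion has 3 partial quotients, read off in order.

[33; 1, 3]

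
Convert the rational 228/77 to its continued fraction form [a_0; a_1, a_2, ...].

[2; 1, 24, 1, 2]

Run the Euclidean algorithm on 228 and 77; the successive quotients are the partial quotients a_0, a_1, ... (each step inverts the fractional part left over by the previous one):
  228 = 2*77 + 74, so a_0 = 2.
  77 = 1*74 + 3, so a_1 = 1.
  74 = 24*3 + 2, so a_2 = 24.
  3 = 1*2 + 1, so a_3 = 1.
  2 = 2*1 + 0, so a_4 = 2.
The remainder reaches 0 after 5 divisions, so the expansion has 5 partial quotients, read off in order.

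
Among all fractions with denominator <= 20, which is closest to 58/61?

Expand x = 58/61 as a continued fraction with the Euclidean algorithm:
  58 = 0*61 + 58, so a_0 = 0.
  61 = 1*58 + 3, so a_1 = 1.
  58 = 19*3 + 1, so a_2 = 19.
  3 = 3*1 + 0, so a_3 = 3.
so x = [0; 1, 19, 3].
Convergents (p_i = a_i*p_{i-1} + p_{i-2}, q_i = a_i*q_{i-1} + q_{i-2} with p_{-2}=0, p_{-1}=1, q_{-2}=1, q_{-1}=0), until the denominator exceeds 20:
  i=0: a_0=0, p_0 = 0*1 + 0 = 0, q_0 = 0*0 + 1 = 1.
  i=1: a_1=1, p_1 = 1*0 + 1 = 1, q_1 = 1*1 + 0 = 1.
  i=2: a_2=19, p_2 = 19*1 + 0 = 19, q_2 = 19*1 + 1 = 20.
  i=3: a_3=3, p_3 = 3*19 + 1 = 58, q_3 = 3*20 + 1 = 61.
q_3 = 61 > 20, so the last convergent with denominator <= 20 is p_2/q_2 = 19/20.
The closest fraction with denominator <= 20 is either p_2/q_2 or the intermediate fraction (k*p_2 + p_1)/(k*q_2 + q_1) with the largest k >= 1 whose denominator stays <= 20; these approach x as k grows, and every other convergent or intermediate fraction in range is farther away.
Largest k: floor((20 - q_1)/q_2) = floor((20 - 1)/20) = 0.
Since k = 0, no intermediate fraction beyond p_2/q_2 has denominator <= 20, so the convergent 19/20 is the closest (its error is |58*20 - 19*61|/(61*20) = 1/1220).

19/20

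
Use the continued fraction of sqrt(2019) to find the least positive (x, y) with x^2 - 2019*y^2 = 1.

(x, y) = (674, 15)

First expand sqrt(2019) as a continued fraction. With x_i = (sqrt(2019) + m_i)/d_i and (m_0, d_0) = (0, 1): a_0 = floor(sqrt(2019)) = 44, since 44^2 = 1936 <= 2019 < 2025 = 45^2.
Iterate m_{i+1} = d_i*a_i - m_i, d_{i+1} = (2019 - m_{i+1}^2)/d_i, a_{i+1} = floor((a_0 + m_{i+1})/d_{i+1}):
  m_1 = 1*44 - 0 = 44, d_1 = (2019 - 44^2)/1 = 83/1 = 83, a_1 = floor((44 + 44)/83) = 1.
  m_2 = 83*1 - 44 = 39, d_2 = (2019 - 39^2)/83 = 498/83 = 6, a_2 = floor((44 + 39)/6) = 13.
  m_3 = 6*13 - 39 = 39, d_3 = (2019 - 39^2)/6 = 498/6 = 83, a_3 = floor((44 + 39)/83) = 1.
  m_4 = 83*1 - 39 = 44, d_4 = (2019 - 44^2)/83 = 83/83 = 1, a_4 = floor((44 + 44)/1) = 88.
  m_5 = 1*88 - 44 = 44, d_5 = (2019 - 44^2)/1 = 83/1 = 83: (m_5, d_5) = (m_1, d_1) = (44, 83), so from here the quotients repeat a_1, ..., a_4; the period length is 4.
So sqrt(2019) = [44; (1, 13, 1, 88)] with period length k = 4.
k is even, so the fundamental solution of x^2 - 2019y^2 = 1 is (p_{k-1}, q_{k-1}) = (p_3, q_3); compute convergents through index 3.
Convergents (p_i = a_i*p_{i-1} + p_{i-2}, q_i = a_i*q_{i-1} + q_{i-2} with p_{-2}=0, p_{-1}=1, q_{-2}=1, q_{-1}=0):
  i=0: a_0=44, p_0 = 44*1 + 0 = 44, q_0 = 44*0 + 1 = 1.
  i=1: a_1=1, p_1 = 1*44 + 1 = 45, q_1 = 1*1 + 0 = 1.
  i=2: a_2=13, p_2 = 13*45 + 44 = 629, q_2 = 13*1 + 1 = 14.
  i=3: a_3=1, p_3 = 1*629 + 45 = 674, q_3 = 1*14 + 1 = 15.
Check: 674^2 - 2019*15^2 = 454276 - 454275 = 1, so (x, y) = (674, 15) solves the equation, and by the theorem it is the least positive solution.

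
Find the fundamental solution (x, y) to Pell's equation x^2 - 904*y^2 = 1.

First expand sqrt(904) as a continued fraction. With x_i = (sqrt(904) + m_i)/d_i and (m_0, d_0) = (0, 1): a_0 = floor(sqrt(904)) = 30, since 30^2 = 900 <= 904 < 961 = 31^2.
Iterate m_{i+1} = d_i*a_i - m_i, d_{i+1} = (904 - m_{i+1}^2)/d_i, a_{i+1} = floor((a_0 + m_{i+1})/d_{i+1}):
  m_1 = 1*30 - 0 = 30, d_1 = (904 - 30^2)/1 = 4/1 = 4, a_1 = floor((30 + 30)/4) = 15.
  m_2 = 4*15 - 30 = 30, d_2 = (904 - 30^2)/4 = 4/4 = 1, a_2 = floor((30 + 30)/1) = 60.
  m_3 = 1*60 - 30 = 30, d_3 = (904 - 30^2)/1 = 4/1 = 4: (m_3, d_3) = (m_1, d_1) = (30, 4), so from here the quotients repeat a_1, a_2; the period length is 2.
So sqrt(904) = [30; (15, 60)] with period length k = 2.
k is even, so the fundamental solution of x^2 - 904y^2 = 1 is (p_{k-1}, q_{k-1}) = (p_1, q_1); compute convergents through index 1.
Convergents (p_i = a_i*p_{i-1} + p_{i-2}, q_i = a_i*q_{i-1} + q_{i-2} with p_{-2}=0, p_{-1}=1, q_{-2}=1, q_{-1}=0):
  i=0: a_0=30, p_0 = 30*1 + 0 = 30, q_0 = 30*0 + 1 = 1.
  i=1: a_1=15, p_1 = 15*30 + 1 = 451, q_1 = 15*1 + 0 = 15.
Check: 451^2 - 904*15^2 = 203401 - 203400 = 1, so (x, y) = (451, 15) solves the equation, and by the theorem it is the least positive solution.

(x, y) = (451, 15)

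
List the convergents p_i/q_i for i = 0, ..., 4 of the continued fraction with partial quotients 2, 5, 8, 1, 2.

2/1, 11/5, 90/41, 101/46, 292/133

Using the convergent recurrence p_i = a_i*p_{i-1} + p_{i-2}, q_i = a_i*q_{i-1} + q_{i-2} with p_{-2}=0, p_{-1}=1, q_{-2}=1, q_{-1}=0:
  i=0: a_0=2, p_0 = 2*1 + 0 = 2, q_0 = 2*0 + 1 = 1.
  i=1: a_1=5, p_1 = 5*2 + 1 = 11, q_1 = 5*1 + 0 = 5.
  i=2: a_2=8, p_2 = 8*11 + 2 = 90, q_2 = 8*5 + 1 = 41.
  i=3: a_3=1, p_3 = 1*90 + 11 = 101, q_3 = 1*41 + 5 = 46.
  i=4: a_4=2, p_4 = 2*101 + 90 = 292, q_4 = 2*46 + 41 = 133.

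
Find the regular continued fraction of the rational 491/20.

Run the Euclidean algorithm on 491 and 20; the successive quotients are the partial quotients a_0, a_1, ... (each step inverts the fractional part left over by the previous one):
  491 = 24*20 + 11, so a_0 = 24.
  20 = 1*11 + 9, so a_1 = 1.
  11 = 1*9 + 2, so a_2 = 1.
  9 = 4*2 + 1, so a_3 = 4.
  2 = 2*1 + 0, so a_4 = 2.
The remainder reaches 0 after 5 divisions, so the expansion has 5 partial quotients, read off in order.

[24; 1, 1, 4, 2]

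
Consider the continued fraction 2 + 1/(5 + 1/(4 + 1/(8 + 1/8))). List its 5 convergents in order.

2/1, 11/5, 46/21, 379/173, 3078/1405

Using the convergent recurrence p_i = a_i*p_{i-1} + p_{i-2}, q_i = a_i*q_{i-1} + q_{i-2} with p_{-2}=0, p_{-1}=1, q_{-2}=1, q_{-1}=0:
  i=0: a_0=2, p_0 = 2*1 + 0 = 2, q_0 = 2*0 + 1 = 1.
  i=1: a_1=5, p_1 = 5*2 + 1 = 11, q_1 = 5*1 + 0 = 5.
  i=2: a_2=4, p_2 = 4*11 + 2 = 46, q_2 = 4*5 + 1 = 21.
  i=3: a_3=8, p_3 = 8*46 + 11 = 379, q_3 = 8*21 + 5 = 173.
  i=4: a_4=8, p_4 = 8*379 + 46 = 3078, q_4 = 8*173 + 21 = 1405.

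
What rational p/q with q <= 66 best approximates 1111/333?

217/65

Expand x = 1111/333 as a continued fraction with the Euclidean algorithm:
  1111 = 3*333 + 112, so a_0 = 3.
  333 = 2*112 + 109, so a_1 = 2.
  112 = 1*109 + 3, so a_2 = 1.
  109 = 36*3 + 1, so a_3 = 36.
  3 = 3*1 + 0, so a_4 = 3.
so x = [3; 2, 1, 36, 3].
Convergents (p_i = a_i*p_{i-1} + p_{i-2}, q_i = a_i*q_{i-1} + q_{i-2} with p_{-2}=0, p_{-1}=1, q_{-2}=1, q_{-1}=0), until the denominator exceeds 66:
  i=0: a_0=3, p_0 = 3*1 + 0 = 3, q_0 = 3*0 + 1 = 1.
  i=1: a_1=2, p_1 = 2*3 + 1 = 7, q_1 = 2*1 + 0 = 2.
  i=2: a_2=1, p_2 = 1*7 + 3 = 10, q_2 = 1*2 + 1 = 3.
  i=3: a_3=36, p_3 = 36*10 + 7 = 367, q_3 = 36*3 + 2 = 110.
q_3 = 110 > 66, so the last convergent with denominator <= 66 is p_2/q_2 = 10/3.
The closest fraction with denominator <= 66 is either p_2/q_2 or the intermediate fraction (k*p_2 + p_1)/(k*q_2 + q_1) with the largest k >= 1 whose denominator stays <= 66; these approach x as k grows, and every other convergent or intermediate fraction in range is farther away.
Largest k: floor((66 - q_1)/q_2) = floor((66 - 2)/3) = 21.
That gives (21*10 + 7)/(21*3 + 2) = 217/65.
Compare the errors: |x - 10/3| = |1111*3 - 10*333|/(333*3) = 3/999, and |x - 217/65| = |1111*65 - 217*333|/(333*65) = 46/21645.
Cross-multiplying, 46*999 = 45954 < 64935 = 3*21645, so 46/21645 is smaller: the intermediate fraction 217/65 is closer to x than 10/3.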